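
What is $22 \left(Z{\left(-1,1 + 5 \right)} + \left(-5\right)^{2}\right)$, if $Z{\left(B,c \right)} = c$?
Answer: $682$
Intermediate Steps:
$22 \left(Z{\left(-1,1 + 5 \right)} + \left(-5\right)^{2}\right) = 22 \left(\left(1 + 5\right) + \left(-5\right)^{2}\right) = 22 \left(6 + 25\right) = 22 \cdot 31 = 682$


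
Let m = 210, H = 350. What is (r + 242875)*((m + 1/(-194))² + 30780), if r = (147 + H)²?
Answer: 345135794658671/9409 ≈ 3.6681e+10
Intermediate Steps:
r = 247009 (r = (147 + 350)² = 497² = 247009)
(r + 242875)*((m + 1/(-194))² + 30780) = (247009 + 242875)*((210 + 1/(-194))² + 30780) = 489884*((210 - 1/194)² + 30780) = 489884*((40739/194)² + 30780) = 489884*(1659666121/37636 + 30780) = 489884*(2818102201/37636) = 345135794658671/9409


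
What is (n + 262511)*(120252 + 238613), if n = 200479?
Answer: 166150906350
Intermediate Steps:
(n + 262511)*(120252 + 238613) = (200479 + 262511)*(120252 + 238613) = 462990*358865 = 166150906350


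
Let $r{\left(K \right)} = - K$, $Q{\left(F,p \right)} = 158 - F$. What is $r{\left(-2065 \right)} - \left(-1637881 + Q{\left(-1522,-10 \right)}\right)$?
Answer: $1638266$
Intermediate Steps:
$r{\left(-2065 \right)} - \left(-1637881 + Q{\left(-1522,-10 \right)}\right) = \left(-1\right) \left(-2065\right) + \left(1637881 - \left(158 - -1522\right)\right) = 2065 + \left(1637881 - \left(158 + 1522\right)\right) = 2065 + \left(1637881 - 1680\right) = 2065 + 1636201 = 1638266$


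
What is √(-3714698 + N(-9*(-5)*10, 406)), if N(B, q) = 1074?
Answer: 2*I*√928406 ≈ 1927.1*I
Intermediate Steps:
√(-3714698 + N(-9*(-5)*10, 406)) = √(-3714698 + 1074) = √(-3713624) = 2*I*√928406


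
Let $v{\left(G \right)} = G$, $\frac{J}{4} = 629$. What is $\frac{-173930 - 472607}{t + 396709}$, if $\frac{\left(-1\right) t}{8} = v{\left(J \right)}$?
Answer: $- \frac{646537}{376581} \approx -1.7169$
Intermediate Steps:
$J = 2516$ ($J = 4 \cdot 629 = 2516$)
$t = -20128$ ($t = \left(-8\right) 2516 = -20128$)
$\frac{-173930 - 472607}{t + 396709} = \frac{-173930 - 472607}{-20128 + 396709} = - \frac{646537}{376581}$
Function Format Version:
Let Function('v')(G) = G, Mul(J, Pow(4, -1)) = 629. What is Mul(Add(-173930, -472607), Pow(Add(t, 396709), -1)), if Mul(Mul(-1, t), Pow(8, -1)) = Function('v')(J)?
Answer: Rational(-646537, 376581) ≈ -1.7169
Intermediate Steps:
J = 2516 (J = Mul(4, 629) = 2516)
t = -20128 (t = Mul(-8, 2516) = -20128)
Mul(Add(-173930, -472607), Pow(Add(t, 396709), -1)) = Mul(Add(-173930, -472607), Pow(Add(-20128, 396709), -1)) = Mul(-646537, Pow(376581, -1)) = Mul(-646537, Rational(1, 376581)) = Rational(-646537, 376581)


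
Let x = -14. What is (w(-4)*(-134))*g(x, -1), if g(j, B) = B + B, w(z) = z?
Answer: -1072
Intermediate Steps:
g(j, B) = 2*B
(w(-4)*(-134))*g(x, -1) = (-4*(-134))*(2*(-1)) = 536*(-2) = -1072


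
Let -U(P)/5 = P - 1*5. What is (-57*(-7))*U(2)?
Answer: 5985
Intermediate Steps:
U(P) = 25 - 5*P (U(P) = -5*(P - 1*5) = -5*(P - 5) = -5*(-5 + P) = 25 - 5*P)
(-57*(-7))*U(2) = (-57*(-7))*(25 - 5*2) = 399*(25 - 10) = 399*15 = 5985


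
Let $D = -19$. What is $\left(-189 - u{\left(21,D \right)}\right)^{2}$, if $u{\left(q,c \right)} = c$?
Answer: $28900$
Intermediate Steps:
$\left(-189 - u{\left(21,D \right)}\right)^{2} = \left(-189 - -19\right)^{2} = \left(-189 + 19\right)^{2} = \left(-170\right)^{2} = 28900$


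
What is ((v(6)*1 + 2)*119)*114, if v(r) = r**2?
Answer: 515508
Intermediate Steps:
((v(6)*1 + 2)*119)*114 = ((6**2*1 + 2)*119)*114 = ((36*1 + 2)*119)*114 = ((36 + 2)*119)*114 = (38*119)*114 = 4522*114 = 515508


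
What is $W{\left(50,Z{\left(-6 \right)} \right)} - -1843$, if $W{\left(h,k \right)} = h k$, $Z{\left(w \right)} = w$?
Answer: $1543$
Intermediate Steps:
$W{\left(50,Z{\left(-6 \right)} \right)} - -1843 = 50 \left(-6\right) - -1843 = -300 + 1843 = 1543$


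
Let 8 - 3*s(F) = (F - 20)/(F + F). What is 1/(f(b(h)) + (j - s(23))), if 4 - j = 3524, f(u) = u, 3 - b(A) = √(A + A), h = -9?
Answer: -67028118/235915518313 + 57132*I*√2/235915518313 ≈ -0.00028412 + 3.4248e-7*I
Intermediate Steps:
b(A) = 3 - √2*√A (b(A) = 3 - √(A + A) = 3 - √(2*A) = 3 - √2*√A)
j = -3520 (j = 4 - 1*3524 = 4 - 3524 = -3520)
s(F) = 8/3 - (-20 + F)/(6*F) (s(F) = 8/3 - (F - 20)/(3*(F + F)) = 8/3 - (-20 + F)/(3*(2*F)) = 8/3 - (-20 + F)*1/(2*F)/3 = 8/3 - (-20 + F)/(6*F))
1/(f(b(h)) + (j - s(23))) = 1/((3 - √2*√(-9)) + (-3520 - 5*(4 + 3*23)/(6*23))) = 1/((3 - √2*3*I) + (-3520 - 5*(4 + 69)/(6*23))) = 1/((3 - 3*I*√2) + (-3520 - 5*73/(6*23))) = 1/((3 - 3*I*√2) + (-3520 - 1*365/138)) = 1/((3 - 3*I*√2) + (-3520 - 365/138)) = 1/((3 - 3*I*√2) - 486125/138) = 1/(-485711/138 - 3*I*√2)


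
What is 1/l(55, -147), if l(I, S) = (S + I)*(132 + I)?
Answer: -1/17204 ≈ -5.8126e-5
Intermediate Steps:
l(I, S) = (132 + I)*(I + S) (l(I, S) = (I + S)*(132 + I) = (132 + I)*(I + S))
1/l(55, -147) = 1/(55² + 132*55 + 132*(-147) + 55*(-147)) = 1/(3025 + 7260 - 19404 - 8085) = 1/(-17204) = -1/17204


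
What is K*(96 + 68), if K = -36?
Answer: -5904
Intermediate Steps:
K*(96 + 68) = -36*(96 + 68) = -36*164 = -5904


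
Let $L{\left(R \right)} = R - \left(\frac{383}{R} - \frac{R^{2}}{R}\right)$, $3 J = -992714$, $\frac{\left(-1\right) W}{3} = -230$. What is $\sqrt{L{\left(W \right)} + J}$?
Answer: $\frac{i \sqrt{17431884230}}{230} \approx 574.04 i$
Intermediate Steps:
$W = 690$ ($W = \left(-3\right) \left(-230\right) = 690$)
$J = - \frac{992714}{3}$ ($J = \frac{1}{3} \left(-992714\right) = - \frac{992714}{3} \approx -3.309 \cdot 10^{5}$)
$L{\left(R \right)} = - \frac{383}{R} + 2 R$ ($L{\left(R \right)} = R + \left(R - \frac{383}{R}\right) = - \frac{383}{R} + 2 R$)
$\sqrt{L{\left(W \right)} + J} = \sqrt{\left(- \frac{383}{690} + 2 \cdot 690\right) - \frac{992714}{3}} = \sqrt{\left(\left(-383\right) \frac{1}{690} + 1380\right) - \frac{992714}{3}} = \sqrt{\left(- \frac{383}{690} + 1380\right) - \frac{992714}{3}} = \sqrt{\frac{951817}{690} - \frac{992714}{3}} = \sqrt{- \frac{75790801}{230}} = \frac{i \sqrt{17431884230}}{230}$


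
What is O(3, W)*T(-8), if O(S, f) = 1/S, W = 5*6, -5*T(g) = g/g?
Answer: -1/15 ≈ -0.066667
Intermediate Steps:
T(g) = -1/5 (T(g) = -g/(5*g) = -1/5*1 = -1/5)
W = 30
O(3, W)*T(-8) = -1/5/3 = (1/3)*(-1/5) = -1/15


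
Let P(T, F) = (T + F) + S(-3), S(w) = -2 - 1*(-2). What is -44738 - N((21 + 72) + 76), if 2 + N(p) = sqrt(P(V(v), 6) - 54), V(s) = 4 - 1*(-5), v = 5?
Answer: -44736 - I*sqrt(39) ≈ -44736.0 - 6.245*I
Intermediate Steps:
S(w) = 0 (S(w) = -2 + 2 = 0)
V(s) = 9 (V(s) = 4 + 5 = 9)
P(T, F) = F + T (P(T, F) = (T + F) + 0 = (F + T) + 0 = F + T)
N(p) = -2 + I*sqrt(39) (N(p) = -2 + sqrt((6 + 9) - 54) = -2 + sqrt(15 - 54) = -2 + sqrt(-39) = -2 + I*sqrt(39))
-44738 - N((21 + 72) + 76) = -44738 - (-2 + I*sqrt(39)) = -44738 + (2 - I*sqrt(39)) = -44736 - I*sqrt(39)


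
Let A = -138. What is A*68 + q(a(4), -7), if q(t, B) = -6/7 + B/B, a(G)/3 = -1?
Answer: -65687/7 ≈ -9383.9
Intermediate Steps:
a(G) = -3 (a(G) = 3*(-1) = -3)
q(t, B) = ⅐ (q(t, B) = -6*⅐ + 1 = -6/7 + 1 = ⅐)
A*68 + q(a(4), -7) = -138*68 + ⅐ = -9384 + ⅐ = -65687/7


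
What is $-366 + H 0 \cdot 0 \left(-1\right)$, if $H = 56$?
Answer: $-366$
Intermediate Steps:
$-366 + H 0 \cdot 0 \left(-1\right) = -366 + 56 \cdot 0 \cdot 0 \left(-1\right) = -366 + 56 \cdot 0 \left(-1\right) = -366 + 56 \cdot 0 = -366 + 0 = -366$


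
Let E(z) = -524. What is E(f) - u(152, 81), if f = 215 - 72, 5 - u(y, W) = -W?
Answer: -610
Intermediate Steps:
u(y, W) = 5 + W (u(y, W) = 5 - (-1)*W = 5 + W)
f = 143
E(f) - u(152, 81) = -524 - (5 + 81) = -524 - 1*86 = -524 - 86 = -610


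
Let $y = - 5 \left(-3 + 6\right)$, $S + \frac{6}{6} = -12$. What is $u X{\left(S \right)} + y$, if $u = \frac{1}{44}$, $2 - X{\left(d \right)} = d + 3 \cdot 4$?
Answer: $- \frac{657}{44} \approx -14.932$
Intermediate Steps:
$S = -13$ ($S = -1 - 12 = -13$)
$X{\left(d \right)} = -10 - d$ ($X{\left(d \right)} = 2 - \left(d + 3 \cdot 4\right) = 2 - \left(d + 12\right) = 2 - \left(12 + d\right) = -10 - d$)
$y = -15$ ($y = \left(-5\right) 3 = -15$)
$u = \frac{1}{44} \approx 0.022727$
$u X{\left(S \right)} + y = \frac{-10 - -13}{44} - 15 = \frac{-10 + 13}{44} - 15 = \frac{1}{44} \cdot 3 - 15 = \frac{3}{44} - 15 = - \frac{657}{44}$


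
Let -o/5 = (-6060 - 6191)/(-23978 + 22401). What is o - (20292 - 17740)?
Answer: -4085759/1577 ≈ -2590.8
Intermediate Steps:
o = -61255/1577 (o = -5*(-6060 - 6191)/(-23978 + 22401) = -(-61255)/(-1577) = -(-61255)*(-1)/1577 = -5*12251/1577 = -61255/1577 ≈ -38.843)
o - (20292 - 17740) = -61255/1577 - (20292 - 17740) = -61255/1577 - 1*2552 = -61255/1577 - 2552 = -4085759/1577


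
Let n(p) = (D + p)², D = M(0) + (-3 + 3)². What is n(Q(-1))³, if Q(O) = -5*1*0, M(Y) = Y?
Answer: 0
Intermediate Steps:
Q(O) = 0 (Q(O) = -5*0 = 0)
D = 0 (D = 0 + (-3 + 3)² = 0 + 0² = 0 + 0 = 0)
n(p) = p² (n(p) = (0 + p)² = p²)
n(Q(-1))³ = (0²)³ = 0³ = 0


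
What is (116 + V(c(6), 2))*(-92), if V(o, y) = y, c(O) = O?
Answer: -10856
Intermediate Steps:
(116 + V(c(6), 2))*(-92) = (116 + 2)*(-92) = 118*(-92) = -10856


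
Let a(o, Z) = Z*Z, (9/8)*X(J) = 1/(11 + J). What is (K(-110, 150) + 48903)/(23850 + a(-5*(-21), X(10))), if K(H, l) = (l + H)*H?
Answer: 1589691663/851945914 ≈ 1.8660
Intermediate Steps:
X(J) = 8/(9*(11 + J))
a(o, Z) = Z²
K(H, l) = H*(H + l) (K(H, l) = (H + l)*H = H*(H + l))
(K(-110, 150) + 48903)/(23850 + a(-5*(-21), X(10))) = (-110*(-110 + 150) + 48903)/(23850 + (8/(9*(11 + 10)))²) = (-110*40 + 48903)/(23850 + ((8/9)/21)²) = (-4400 + 48903)/(23850 + ((8/9)*(1/21))²) = 44503/(23850 + (8/189)²) = 44503/(23850 + 64/35721) = 44503/(851945914/35721) = 44503*(35721/851945914) = 1589691663/851945914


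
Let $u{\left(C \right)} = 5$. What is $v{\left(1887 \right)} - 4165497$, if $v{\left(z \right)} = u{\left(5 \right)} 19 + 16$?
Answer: $-4165386$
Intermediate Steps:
$v{\left(z \right)} = 111$ ($v{\left(z \right)} = 5 \cdot 19 + 16 = 95 + 16 = 111$)
$v{\left(1887 \right)} - 4165497 = 111 - 4165497 = -4165386$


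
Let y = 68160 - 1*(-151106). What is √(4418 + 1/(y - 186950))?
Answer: √1153455707031/16158 ≈ 66.468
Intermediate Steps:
y = 219266 (y = 68160 + 151106 = 219266)
√(4418 + 1/(y - 186950)) = √(4418 + 1/(219266 - 186950)) = √(4418 + 1/32316) = √(142772089/32316) = √1153455707031/16158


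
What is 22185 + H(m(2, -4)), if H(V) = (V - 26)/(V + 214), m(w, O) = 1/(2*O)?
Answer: 37958326/1711 ≈ 22185.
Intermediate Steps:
m(w, O) = 1/(2*O)
H(V) = (-26 + V)/(214 + V)
22185 + H(m(2, -4)) = 22185 + (-26 + (½)/(-4))/(214 + (½)/(-4)) = 22185 + (-26 + (½)*(-¼))/(214 + (½)*(-¼)) = 22185 + (-26 - ⅛)/(214 - ⅛) = 22185 - 209/8/(1711/8) = 22185 + (8/1711)*(-209/8) = 22185 - 209/1711 = 37958326/1711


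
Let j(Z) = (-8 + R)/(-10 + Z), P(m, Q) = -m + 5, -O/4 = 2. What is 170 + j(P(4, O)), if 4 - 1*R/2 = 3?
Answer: 512/3 ≈ 170.67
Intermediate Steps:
O = -8 (O = -4*2 = -8)
R = 2 (R = 8 - 2*3 = 8 - 6 = 2)
P(m, Q) = 5 - m
j(Z) = -6/(-10 + Z) (j(Z) = (-8 + 2)/(-10 + Z) = -6/(-10 + Z))
170 + j(P(4, O)) = 170 - 6/(-10 + (5 - 1*4)) = 170 - 6/(-10 + (5 - 4)) = 170 - 6/(-10 + 1) = 170 - 6/(-9) = 170 - 6*(-⅑) = 170 + ⅔ = 512/3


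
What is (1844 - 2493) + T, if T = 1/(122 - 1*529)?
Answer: -264144/407 ≈ -649.00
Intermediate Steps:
T = -1/407 (T = 1/(122 - 529) = 1/(-407) = -1/407 ≈ -0.0024570)
(1844 - 2493) + T = (1844 - 2493) - 1/407 = -649 - 1/407 = -264144/407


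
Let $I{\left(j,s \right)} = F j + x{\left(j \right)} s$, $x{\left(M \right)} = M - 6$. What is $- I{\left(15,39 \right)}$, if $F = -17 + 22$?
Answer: $-426$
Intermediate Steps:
$x{\left(M \right)} = -6 + M$
$F = 5$
$I{\left(j,s \right)} = 5 j + s \left(-6 + j\right)$ ($I{\left(j,s \right)} = 5 j + \left(-6 + j\right) s = 5 j + s \left(-6 + j\right)$)
$- I{\left(15,39 \right)} = - (5 \cdot 15 + 39 \left(-6 + 15\right)) = - (75 + 39 \cdot 9) = - (75 + 351) = \left(-1\right) 426 = -426$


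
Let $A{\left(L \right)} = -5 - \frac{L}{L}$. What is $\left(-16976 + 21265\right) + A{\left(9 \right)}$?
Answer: $4283$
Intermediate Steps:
$A{\left(L \right)} = -6$ ($A{\left(L \right)} = -5 - 1 = -6$)
$\left(-16976 + 21265\right) + A{\left(9 \right)} = \left(-16976 + 21265\right) - 6 = 4289 - 6 = 4283$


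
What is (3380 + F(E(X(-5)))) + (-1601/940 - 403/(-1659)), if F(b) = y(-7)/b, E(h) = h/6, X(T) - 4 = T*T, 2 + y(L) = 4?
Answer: 152810942789/45224340 ≈ 3379.0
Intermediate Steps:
y(L) = 2 (y(L) = -2 + 4 = 2)
X(T) = 4 + T² (X(T) = 4 + T*T = 4 + T²)
E(h) = h/6 (E(h) = h*(⅙) = h/6)
F(b) = 2/b
(3380 + F(E(X(-5)))) + (-1601/940 - 403/(-1659)) = (3380 + 2/(((4 + (-5)²)/6))) + (-1601/940 - 403/(-1659)) = (3380 + 2/(((4 + 25)/6))) + (-1601*1/940 - 403*(-1/1659)) = (3380 + 2/(((⅙)*29))) + (-1601/940 + 403/1659) = (3380 + 2/(29/6)) - 2277239/1559460 = (3380 + 2*(6/29)) - 2277239/1559460 = (3380 + 12/29) - 2277239/1559460 = 98032/29 - 2277239/1559460 = 152810942789/45224340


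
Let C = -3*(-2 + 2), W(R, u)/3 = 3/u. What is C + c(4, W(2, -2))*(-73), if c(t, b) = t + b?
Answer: 73/2 ≈ 36.500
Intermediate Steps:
W(R, u) = 9/u (W(R, u) = 3*(3/u) = 9/u)
c(t, b) = b + t
C = 0 (C = -3*0 = 0)
C + c(4, W(2, -2))*(-73) = 0 + (9/(-2) + 4)*(-73) = 0 + (9*(-1/2) + 4)*(-73) = 0 + (-9/2 + 4)*(-73) = 0 - 1/2*(-73) = 0 + 73/2 = 73/2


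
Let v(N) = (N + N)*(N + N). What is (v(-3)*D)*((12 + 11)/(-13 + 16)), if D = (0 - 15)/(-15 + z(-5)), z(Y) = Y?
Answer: 207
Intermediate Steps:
v(N) = 4*N**2 (v(N) = (2*N)*(2*N) = 4*N**2)
D = 3/4 (D = (0 - 15)/(-15 - 5) = -15/(-20) = -15*(-1/20) = 3/4 ≈ 0.75000)
(v(-3)*D)*((12 + 11)/(-13 + 16)) = ((4*(-3)**2)*(3/4))*((12 + 11)/(-13 + 16)) = ((4*9)*(3/4))*(23/3) = (36*(3/4))*(23*(1/3)) = 27*(23/3) = 207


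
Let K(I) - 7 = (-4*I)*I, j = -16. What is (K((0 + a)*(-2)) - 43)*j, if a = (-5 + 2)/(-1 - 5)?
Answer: 640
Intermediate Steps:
a = ½ (a = -3/(-6) = -3*(-⅙) = ½ ≈ 0.50000)
K(I) = 7 - 4*I² (K(I) = 7 + (-4*I)*I = 7 - 4*I²)
(K((0 + a)*(-2)) - 43)*j = ((7 - 4*4*(0 + ½)²) - 43)*(-16) = ((7 - 4*1²) - 43)*(-16) = ((7 - 4*(-1)²) - 43)*(-16) = ((7 - 4*1) - 43)*(-16) = ((7 - 4) - 43)*(-16) = (3 - 43)*(-16) = -40*(-16) = 640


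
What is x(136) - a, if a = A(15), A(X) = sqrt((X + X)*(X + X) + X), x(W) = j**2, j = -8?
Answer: 64 - sqrt(915) ≈ 33.751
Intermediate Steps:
x(W) = 64 (x(W) = (-8)**2 = 64)
A(X) = sqrt(X + 4*X**2) (A(X) = sqrt((2*X)*(2*X) + X) = sqrt(4*X**2 + X) = sqrt(X + 4*X**2))
a = sqrt(915) (a = sqrt(15*(1 + 4*15)) = sqrt(15*(1 + 60)) = sqrt(15*61) = sqrt(915) ≈ 30.249)
x(136) - a = 64 - sqrt(915)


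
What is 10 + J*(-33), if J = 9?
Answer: -287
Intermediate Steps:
10 + J*(-33) = 10 + 9*(-33) = 10 - 297 = -287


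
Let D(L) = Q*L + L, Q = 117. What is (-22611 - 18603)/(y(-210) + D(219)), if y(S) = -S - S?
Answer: -6869/4377 ≈ -1.5693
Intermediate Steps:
D(L) = 118*L (D(L) = 117*L + L = 118*L)
y(S) = -2*S
(-22611 - 18603)/(y(-210) + D(219)) = (-22611 - 18603)/(-2*(-210) + 118*219) = -41214/(420 + 25842) = -41214/26262 = -41214*1/26262 = -6869/4377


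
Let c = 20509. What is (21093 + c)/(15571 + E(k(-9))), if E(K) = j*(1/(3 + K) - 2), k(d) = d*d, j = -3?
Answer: 1164856/436155 ≈ 2.6707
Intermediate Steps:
k(d) = d²
E(K) = 6 - 3/(3 + K) (E(K) = -3*(1/(3 + K) - 2) = -3*(-2 + 1/(3 + K)) = 6 - 3/(3 + K))
(21093 + c)/(15571 + E(k(-9))) = (21093 + 20509)/(15571 + 3*(5 + 2*(-9)²)/(3 + (-9)²)) = 41602/(15571 + 3*(5 + 2*81)/(3 + 81)) = 41602/(15571 + 3*(5 + 162)/84) = 41602/(15571 + 3*(1/84)*167) = 41602/(15571 + 167/28) = 41602/(436155/28) = 41602*(28/436155) = 1164856/436155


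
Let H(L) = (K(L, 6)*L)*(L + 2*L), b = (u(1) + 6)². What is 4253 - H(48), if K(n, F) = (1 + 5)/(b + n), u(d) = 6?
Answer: 4037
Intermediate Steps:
b = 144 (b = (6 + 6)² = 12² = 144)
K(n, F) = 6/(144 + n) (K(n, F) = (1 + 5)/(144 + n) = 6/(144 + n))
H(L) = 18*L²/(144 + L) (H(L) = ((6/(144 + L))*L)*(L + 2*L) = (6*L/(144 + L))*(3*L) = 18*L²/(144 + L))
4253 - H(48) = 4253 - 18*48²/(144 + 48) = 4253 - 18*2304/192 = 4253 - 1*216 = 4253 - 216 = 4037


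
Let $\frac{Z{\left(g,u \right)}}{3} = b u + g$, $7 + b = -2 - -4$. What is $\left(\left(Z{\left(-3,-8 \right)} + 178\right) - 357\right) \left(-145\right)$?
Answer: $9860$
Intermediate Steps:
$b = -5$ ($b = -7 - -2 = -7 + \left(-2 + 4\right) = -7 + 2 = -5$)
$Z{\left(g,u \right)} = - 15 u + 3 g$ ($Z{\left(g,u \right)} = 3 \left(- 5 u + g\right) = 3 \left(g - 5 u\right) = - 15 u + 3 g$)
$\left(\left(Z{\left(-3,-8 \right)} + 178\right) - 357\right) \left(-145\right) = \left(\left(\left(\left(-15\right) \left(-8\right) + 3 \left(-3\right)\right) + 178\right) - 357\right) \left(-145\right) = \left(\left(\left(120 - 9\right) + 178\right) - 357\right) \left(-145\right) = \left(\left(111 + 178\right) - 357\right) \left(-145\right) = \left(289 - 357\right) \left(-145\right) = \left(-68\right) \left(-145\right) = 9860$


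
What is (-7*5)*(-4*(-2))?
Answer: -280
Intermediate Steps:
(-7*5)*(-4*(-2)) = -35*8 = -280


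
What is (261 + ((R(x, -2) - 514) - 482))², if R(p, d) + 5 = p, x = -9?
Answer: 561001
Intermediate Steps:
R(p, d) = -5 + p
(261 + ((R(x, -2) - 514) - 482))² = (261 + (((-5 - 9) - 514) - 482))² = (261 + ((-14 - 514) - 482))² = (261 + (-528 - 482))² = (261 - 1010)² = (-749)² = 561001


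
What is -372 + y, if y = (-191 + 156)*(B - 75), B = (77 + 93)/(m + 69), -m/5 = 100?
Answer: 976993/431 ≈ 2266.8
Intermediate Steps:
m = -500 (m = -5*100 = -500)
B = -170/431 (B = (77 + 93)/(-500 + 69) = 170/(-431) = 170*(-1/431) = -170/431 ≈ -0.39443)
y = 1137325/431 (y = (-191 + 156)*(-170/431 - 75) = -35*(-32495/431) = 1137325/431 ≈ 2638.8)
-372 + y = -372 + 1137325/431 = 976993/431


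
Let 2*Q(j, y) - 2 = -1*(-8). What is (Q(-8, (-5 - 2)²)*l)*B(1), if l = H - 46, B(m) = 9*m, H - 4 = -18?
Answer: -2700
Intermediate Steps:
H = -14 (H = 4 - 18 = -14)
Q(j, y) = 5 (Q(j, y) = 1 + (-1*(-8))/2 = 1 + (½)*8 = 1 + 4 = 5)
l = -60 (l = -14 - 46 = -60)
(Q(-8, (-5 - 2)²)*l)*B(1) = (5*(-60))*(9*1) = -300*9 = -2700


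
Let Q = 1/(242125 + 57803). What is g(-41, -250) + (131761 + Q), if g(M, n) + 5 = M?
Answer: 39505016521/299928 ≈ 1.3172e+5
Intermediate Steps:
g(M, n) = -5 + M
Q = 1/299928 ≈ 3.3341e-6
g(-41, -250) + (131761 + Q) = (-5 - 41) + (131761 + 1/299928) = -46 + 39518813209/299928 = 39505016521/299928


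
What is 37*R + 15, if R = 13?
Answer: 496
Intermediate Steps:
37*R + 15 = 37*13 + 15 = 481 + 15 = 496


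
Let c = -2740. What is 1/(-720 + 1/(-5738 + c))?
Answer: -8478/6104161 ≈ -0.0013889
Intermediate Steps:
1/(-720 + 1/(-5738 + c)) = 1/(-720 + 1/(-5738 - 2740)) = 1/(-720 + 1/(-8478)) = 1/(-720 - 1/8478) = 1/(-6104161/8478) = -8478/6104161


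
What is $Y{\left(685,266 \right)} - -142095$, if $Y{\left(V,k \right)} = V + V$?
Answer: $143465$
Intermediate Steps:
$Y{\left(V,k \right)} = 2 V$
$Y{\left(685,266 \right)} - -142095 = 2 \cdot 685 - -142095 = 1370 + 142095 = 143465$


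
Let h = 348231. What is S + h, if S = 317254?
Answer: 665485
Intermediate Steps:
S + h = 317254 + 348231 = 665485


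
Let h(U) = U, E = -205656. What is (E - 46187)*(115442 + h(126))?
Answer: -29104991824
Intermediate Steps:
(E - 46187)*(115442 + h(126)) = (-205656 - 46187)*(115442 + 126) = -251843*115568 = -29104991824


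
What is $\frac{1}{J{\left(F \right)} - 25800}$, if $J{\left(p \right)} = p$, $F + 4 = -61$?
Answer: $- \frac{1}{25865} \approx -3.8662 \cdot 10^{-5}$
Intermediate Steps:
$F = -65$ ($F = -4 - 61 = -65$)
$\frac{1}{J{\left(F \right)} - 25800} = \frac{1}{-65 - 25800} = \frac{1}{-25865} = - \frac{1}{25865}$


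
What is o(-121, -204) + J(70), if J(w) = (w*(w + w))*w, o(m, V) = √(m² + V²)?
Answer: 686000 + √56257 ≈ 6.8624e+5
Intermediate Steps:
o(m, V) = √(V² + m²)
J(w) = 2*w³ (J(w) = (w*(2*w))*w = (2*w²)*w = 2*w³)
o(-121, -204) + J(70) = √((-204)² + (-121)²) + 2*70³ = √(41616 + 14641) + 2*343000 = √56257 + 686000 = 686000 + √56257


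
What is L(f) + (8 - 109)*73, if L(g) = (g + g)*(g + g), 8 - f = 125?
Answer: 47383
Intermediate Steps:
f = -117 (f = 8 - 1*125 = 8 - 125 = -117)
L(g) = 4*g² (L(g) = (2*g)*(2*g) = 4*g²)
L(f) + (8 - 109)*73 = 4*(-117)² + (8 - 109)*73 = 4*13689 - 101*73 = 54756 - 7373 = 47383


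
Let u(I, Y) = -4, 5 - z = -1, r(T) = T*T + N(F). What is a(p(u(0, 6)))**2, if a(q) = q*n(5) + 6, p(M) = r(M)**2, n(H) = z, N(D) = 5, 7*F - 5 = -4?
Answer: 7033104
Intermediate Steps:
F = 1/7 (F = 5/7 + (1/7)*(-4) = 5/7 - 4/7 = 1/7 ≈ 0.14286)
r(T) = 5 + T**2 (r(T) = T*T + 5 = T**2 + 5 = 5 + T**2)
z = 6 (z = 5 - 1*(-1) = 5 + 1 = 6)
n(H) = 6
p(M) = (5 + M**2)**2
a(q) = 6 + 6*q (a(q) = q*6 + 6 = 6*q + 6 = 6 + 6*q)
a(p(u(0, 6)))**2 = (6 + 6*(5 + (-4)**2)**2)**2 = (6 + 6*(5 + 16)**2)**2 = (6 + 6*21**2)**2 = (6 + 6*441)**2 = (6 + 2646)**2 = 2652**2 = 7033104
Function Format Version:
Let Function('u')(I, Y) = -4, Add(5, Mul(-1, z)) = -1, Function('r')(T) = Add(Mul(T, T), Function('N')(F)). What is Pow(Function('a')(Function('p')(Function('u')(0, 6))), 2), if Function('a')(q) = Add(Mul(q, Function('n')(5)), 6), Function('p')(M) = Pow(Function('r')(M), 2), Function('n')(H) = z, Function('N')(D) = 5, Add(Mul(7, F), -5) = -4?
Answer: 7033104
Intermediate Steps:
F = Rational(1, 7) (F = Add(Rational(5, 7), Mul(Rational(1, 7), -4)) = Add(Rational(5, 7), Rational(-4, 7)) = Rational(1, 7) ≈ 0.14286)
Function('r')(T) = Add(5, Pow(T, 2)) (Function('r')(T) = Add(Mul(T, T), 5) = Add(Pow(T, 2), 5) = Add(5, Pow(T, 2)))
z = 6 (z = Add(5, Mul(-1, -1)) = Add(5, 1) = 6)
Function('n')(H) = 6
Function('p')(M) = Pow(Add(5, Pow(M, 2)), 2)
Function('a')(q) = Add(6, Mul(6, q)) (Function('a')(q) = Add(Mul(q, 6), 6) = Add(Mul(6, q), 6) = Add(6, Mul(6, q)))
Pow(Function('a')(Function('p')(Function('u')(0, 6))), 2) = Pow(Add(6, Mul(6, Pow(Add(5, Pow(-4, 2)), 2))), 2) = Pow(Add(6, Mul(6, Pow(Add(5, 16), 2))), 2) = Pow(Add(6, Mul(6, Pow(21, 2))), 2) = Pow(Add(6, Mul(6, 441)), 2) = Pow(Add(6, 2646), 2) = Pow(2652, 2) = 7033104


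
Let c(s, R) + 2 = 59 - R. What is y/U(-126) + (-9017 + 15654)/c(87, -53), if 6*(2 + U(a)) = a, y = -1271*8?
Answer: 1271131/2530 ≈ 502.42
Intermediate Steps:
y = -10168
c(s, R) = 57 - R (c(s, R) = -2 + (59 - R) = 57 - R)
U(a) = -2 + a/6
y/U(-126) + (-9017 + 15654)/c(87, -53) = -10168/(-2 + (1/6)*(-126)) + (-9017 + 15654)/(57 - 1*(-53)) = -10168/(-2 - 21) + 6637/(57 + 53) = -10168/(-23) + 6637/110 = -10168*(-1/23) + 6637*(1/110) = 10168/23 + 6637/110 = 1271131/2530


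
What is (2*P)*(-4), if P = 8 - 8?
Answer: 0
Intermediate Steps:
P = 0
(2*P)*(-4) = (2*0)*(-4) = 0*(-4) = 0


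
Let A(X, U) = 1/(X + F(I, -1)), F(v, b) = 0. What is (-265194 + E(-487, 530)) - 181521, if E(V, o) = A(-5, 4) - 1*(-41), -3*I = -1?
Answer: -2233371/5 ≈ -4.4667e+5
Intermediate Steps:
I = 1/3 (I = -1/3*(-1) = 1/3 ≈ 0.33333)
A(X, U) = 1/X (A(X, U) = 1/(X + 0) = 1/X)
E(V, o) = 204/5 (E(V, o) = 1/(-5) - 1*(-41) = -1/5 + 41 = 204/5)
(-265194 + E(-487, 530)) - 181521 = (-265194 + 204/5) - 181521 = -1325766/5 - 181521 = -2233371/5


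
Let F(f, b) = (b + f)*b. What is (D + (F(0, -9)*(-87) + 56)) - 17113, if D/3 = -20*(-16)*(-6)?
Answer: -29864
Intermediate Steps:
F(f, b) = b*(b + f)
D = -5760 (D = 3*(-20*(-16)*(-6)) = 3*(320*(-6)) = 3*(-1920) = -5760)
(D + (F(0, -9)*(-87) + 56)) - 17113 = (-5760 + (-9*(-9 + 0)*(-87) + 56)) - 17113 = (-5760 + (-9*(-9)*(-87) + 56)) - 17113 = (-5760 + (81*(-87) + 56)) - 17113 = (-5760 + (-7047 + 56)) - 17113 = (-5760 - 6991) - 17113 = -12751 - 17113 = -29864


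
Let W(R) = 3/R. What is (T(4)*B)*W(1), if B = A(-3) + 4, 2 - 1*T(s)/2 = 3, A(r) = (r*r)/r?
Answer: -6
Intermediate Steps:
A(r) = r (A(r) = r**2/r = r)
T(s) = -2 (T(s) = 4 - 2*3 = 4 - 6 = -2)
B = 1 (B = -3 + 4 = 1)
(T(4)*B)*W(1) = (-2*1)*(3/1) = -6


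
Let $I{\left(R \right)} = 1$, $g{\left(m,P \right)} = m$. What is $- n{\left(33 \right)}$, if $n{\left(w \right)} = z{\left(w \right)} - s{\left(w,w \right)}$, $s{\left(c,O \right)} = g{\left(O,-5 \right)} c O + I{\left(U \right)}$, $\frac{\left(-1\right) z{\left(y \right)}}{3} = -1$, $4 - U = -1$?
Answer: $35935$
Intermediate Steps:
$U = 5$ ($U = 4 - -1 = 4 + 1 = 5$)
$z{\left(y \right)} = 3$ ($z{\left(y \right)} = \left(-3\right) \left(-1\right) = 3$)
$s{\left(c,O \right)} = 1 + c O^{2}$ ($s{\left(c,O \right)} = O c O + 1 = c O^{2} + 1 = 1 + c O^{2}$)
$n{\left(w \right)} = 2 - w^{3}$ ($n{\left(w \right)} = 3 - \left(1 + w w^{2}\right) = 3 - \left(1 + w^{3}\right) = 2 - w^{3}$)
$- n{\left(33 \right)} = - (2 - 33^{3}) = - (2 - 35937) = \left(-1\right) \left(-35935\right) = 35935$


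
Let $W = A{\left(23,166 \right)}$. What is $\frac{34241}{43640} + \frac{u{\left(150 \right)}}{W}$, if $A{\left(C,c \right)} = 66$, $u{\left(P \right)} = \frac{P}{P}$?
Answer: $\frac{1151773}{1440120} \approx 0.79978$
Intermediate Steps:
$u{\left(P \right)} = 1$
$W = 66$
$\frac{34241}{43640} + \frac{u{\left(150 \right)}}{W} = \frac{34241}{43640} + 1 \cdot \frac{1}{66} = 34241 \cdot \frac{1}{43640} + 1 \cdot \frac{1}{66} = \frac{34241}{43640} + \frac{1}{66} = \frac{1151773}{1440120}$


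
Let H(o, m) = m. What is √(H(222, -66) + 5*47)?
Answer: 13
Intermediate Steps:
√(H(222, -66) + 5*47) = √(-66 + 5*47) = √(-66 + 235) = √169 = 13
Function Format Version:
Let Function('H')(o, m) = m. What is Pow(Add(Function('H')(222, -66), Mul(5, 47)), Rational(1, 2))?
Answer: 13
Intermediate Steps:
Pow(Add(Function('H')(222, -66), Mul(5, 47)), Rational(1, 2)) = Pow(Add(-66, Mul(5, 47)), Rational(1, 2)) = Pow(Add(-66, 235), Rational(1, 2)) = Pow(169, Rational(1, 2)) = 13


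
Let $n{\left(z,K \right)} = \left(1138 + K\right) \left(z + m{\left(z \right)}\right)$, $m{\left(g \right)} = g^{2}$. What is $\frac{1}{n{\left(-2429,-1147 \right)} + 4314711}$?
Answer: $- \frac{1}{48763797} \approx -2.0507 \cdot 10^{-8}$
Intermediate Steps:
$n{\left(z,K \right)} = \left(1138 + K\right) \left(z + z^{2}\right)$
$\frac{1}{n{\left(-2429,-1147 \right)} + 4314711} = \frac{1}{- 2429 \left(1138 - 1147 + 1138 \left(-2429\right) - -2786063\right) + 4314711} = \frac{1}{- 2429 \left(1138 - 1147 - 2764202 + 2786063\right) + 4314711} = \frac{1}{\left(-2429\right) 21852 + 4314711} = \frac{1}{-53078508 + 4314711} = \frac{1}{-48763797} = - \frac{1}{48763797}$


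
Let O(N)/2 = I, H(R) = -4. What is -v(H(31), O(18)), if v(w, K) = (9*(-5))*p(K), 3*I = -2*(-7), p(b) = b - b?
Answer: 0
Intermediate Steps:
p(b) = 0
I = 14/3 (I = (-2*(-7))/3 = (1/3)*14 = 14/3 ≈ 4.6667)
O(N) = 28/3 (O(N) = 2*(14/3) = 28/3)
v(w, K) = 0 (v(w, K) = (9*(-5))*0 = -45*0 = 0)
-v(H(31), O(18)) = -1*0 = 0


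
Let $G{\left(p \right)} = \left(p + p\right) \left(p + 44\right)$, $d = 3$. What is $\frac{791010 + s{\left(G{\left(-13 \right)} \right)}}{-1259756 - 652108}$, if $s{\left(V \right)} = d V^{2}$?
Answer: $- \frac{456653}{318644} \approx -1.4331$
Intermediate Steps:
$G{\left(p \right)} = 2 p \left(44 + p\right)$
$s{\left(V \right)} = 3 V^{2}$
$\frac{791010 + s{\left(G{\left(-13 \right)} \right)}}{-1259756 - 652108} = \frac{791010 + 3 \left(2 \left(-13\right) \left(44 - 13\right)\right)^{2}}{-1259756 - 652108} = \frac{791010 + 3 \left(2 \left(-13\right) 31\right)^{2}}{-1911864} = \left(791010 + 3 \left(-806\right)^{2}\right) \left(- \frac{1}{1911864}\right) = \left(791010 + 3 \cdot 649636\right) \left(- \frac{1}{1911864}\right) = \left(791010 + 1948908\right) \left(- \frac{1}{1911864}\right) = 2739918 \left(- \frac{1}{1911864}\right) = - \frac{456653}{318644}$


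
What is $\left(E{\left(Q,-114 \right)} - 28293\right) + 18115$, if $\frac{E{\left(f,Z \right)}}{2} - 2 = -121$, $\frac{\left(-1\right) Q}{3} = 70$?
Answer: $-10416$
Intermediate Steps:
$Q = -210$ ($Q = \left(-3\right) 70 = -210$)
$E{\left(f,Z \right)} = -238$ ($E{\left(f,Z \right)} = 4 + 2 \left(-121\right) = 4 - 242 = -238$)
$\left(E{\left(Q,-114 \right)} - 28293\right) + 18115 = \left(-238 - 28293\right) + 18115 = -28531 + 18115 = -10416$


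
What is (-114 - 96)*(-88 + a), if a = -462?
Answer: 115500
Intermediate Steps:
(-114 - 96)*(-88 + a) = (-114 - 96)*(-88 - 462) = -210*(-550) = 115500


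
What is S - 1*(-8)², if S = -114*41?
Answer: -4738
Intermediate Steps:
S = -4674
S - 1*(-8)² = -4674 - 1*(-8)² = -4674 - 1*64 = -4674 - 64 = -4738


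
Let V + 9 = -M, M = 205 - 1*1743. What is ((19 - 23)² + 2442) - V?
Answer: 929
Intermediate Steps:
M = -1538 (M = 205 - 1743 = -1538)
V = 1529 (V = -9 - 1*(-1538) = -9 + 1538 = 1529)
((19 - 23)² + 2442) - V = ((19 - 23)² + 2442) - 1*1529 = ((-4)² + 2442) - 1529 = (16 + 2442) - 1529 = 2458 - 1529 = 929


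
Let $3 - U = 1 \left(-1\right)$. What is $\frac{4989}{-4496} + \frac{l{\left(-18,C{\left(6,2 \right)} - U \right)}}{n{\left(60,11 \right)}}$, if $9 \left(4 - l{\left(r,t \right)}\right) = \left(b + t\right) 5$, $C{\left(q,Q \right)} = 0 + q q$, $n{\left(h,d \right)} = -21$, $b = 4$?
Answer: $- \frac{32833}{94416} \approx -0.34775$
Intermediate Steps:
$U = 4$ ($U = 3 - 1 \left(-1\right) = 3 - -1 = 3 + 1 = 4$)
$C{\left(q,Q \right)} = q^{2}$ ($C{\left(q,Q \right)} = 0 + q^{2} = q^{2}$)
$l{\left(r,t \right)} = \frac{16}{9} - \frac{5 t}{9}$ ($l{\left(r,t \right)} = 4 - \frac{\left(4 + t\right) 5}{9} = 4 - \frac{20 + 5 t}{9} = 4 - \left(\frac{20}{9} + \frac{5 t}{9}\right) = \frac{16}{9} - \frac{5 t}{9}$)
$\frac{4989}{-4496} + \frac{l{\left(-18,C{\left(6,2 \right)} - U \right)}}{n{\left(60,11 \right)}} = \frac{4989}{-4496} + \frac{\frac{16}{9} - \frac{5 \left(6^{2} - 4\right)}{9}}{-21} = 4989 \left(- \frac{1}{4496}\right) + \left(\frac{16}{9} - \frac{5 \left(36 - 4\right)}{9}\right) \left(- \frac{1}{21}\right) = - \frac{4989}{4496} + \left(\frac{16}{9} - \frac{160}{9}\right) \left(- \frac{1}{21}\right) = - \frac{4989}{4496} - - \frac{16}{21} = - \frac{4989}{4496} + \frac{16}{21} = - \frac{32833}{94416}$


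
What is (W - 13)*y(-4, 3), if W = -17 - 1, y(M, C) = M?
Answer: 124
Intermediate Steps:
W = -18
(W - 13)*y(-4, 3) = (-18 - 13)*(-4) = -31*(-4) = 124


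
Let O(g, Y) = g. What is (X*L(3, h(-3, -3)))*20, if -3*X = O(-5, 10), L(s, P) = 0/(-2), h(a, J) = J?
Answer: 0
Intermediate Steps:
L(s, P) = 0 (L(s, P) = 0*(-1/2) = 0)
X = 5/3 (X = -1/3*(-5) = 5/3 ≈ 1.6667)
(X*L(3, h(-3, -3)))*20 = ((5/3)*0)*20 = 0*20 = 0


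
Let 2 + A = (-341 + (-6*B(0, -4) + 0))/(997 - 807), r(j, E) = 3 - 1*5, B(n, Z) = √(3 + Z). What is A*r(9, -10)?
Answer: 721/95 + 6*I/95 ≈ 7.5895 + 0.063158*I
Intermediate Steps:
r(j, E) = -2 (r(j, E) = 3 - 5 = -2)
A = -721/190 - 3*I/95 (A = -2 + (-341 + (-6*√(3 - 4) + 0))/(997 - 807) = -2 + (-341 + (-6*I + 0))/190 = -2 + (-341 + (-6*I + 0))*(1/190) = -2 + (-341 - 6*I)*(1/190) = -2 + (-341/190 - 3*I/95) = -721/190 - 3*I/95 ≈ -3.7947 - 0.031579*I)
A*r(9, -10) = (-721/190 - 3*I/95)*(-2) = 721/95 + 6*I/95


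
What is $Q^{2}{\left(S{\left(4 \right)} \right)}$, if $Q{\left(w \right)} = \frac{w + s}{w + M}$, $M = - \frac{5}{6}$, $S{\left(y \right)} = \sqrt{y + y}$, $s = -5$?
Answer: $\frac{199044}{69169} - \frac{82800 \sqrt{2}}{69169} \approx 1.1847$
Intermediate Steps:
$S{\left(y \right)} = \sqrt{2} \sqrt{y}$ ($S{\left(y \right)} = \sqrt{2 y} = \sqrt{2} \sqrt{y}$)
$M = - \frac{5}{6}$ ($M = \left(-5\right) \frac{1}{6} = - \frac{5}{6} \approx -0.83333$)
$Q{\left(w \right)} = \frac{-5 + w}{- \frac{5}{6} + w}$ ($Q{\left(w \right)} = \frac{w - 5}{w - \frac{5}{6}} = \frac{-5 + w}{- \frac{5}{6} + w}$)
$Q^{2}{\left(S{\left(4 \right)} \right)} = \left(\frac{6 \left(-5 + \sqrt{2} \sqrt{4}\right)}{-5 + 6 \sqrt{2} \sqrt{4}}\right)^{2} = \left(\frac{6 \left(-5 + \sqrt{2} \cdot 2\right)}{-5 + 6 \sqrt{2} \cdot 2}\right)^{2} = \left(\frac{6 \left(-5 + 2 \sqrt{2}\right)}{-5 + 6 \cdot 2 \sqrt{2}}\right)^{2} = \left(\frac{6 \left(-5 + 2 \sqrt{2}\right)}{-5 + 12 \sqrt{2}}\right)^{2} = \frac{36 \left(-5 + 2 \sqrt{2}\right)^{2}}{\left(-5 + 12 \sqrt{2}\right)^{2}}$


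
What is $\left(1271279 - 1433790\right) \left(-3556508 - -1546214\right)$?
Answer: $326694888234$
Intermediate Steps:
$\left(1271279 - 1433790\right) \left(-3556508 - -1546214\right) = - 162511 \left(-3556508 + 1546214\right) = \left(-162511\right) \left(-2010294\right) = 326694888234$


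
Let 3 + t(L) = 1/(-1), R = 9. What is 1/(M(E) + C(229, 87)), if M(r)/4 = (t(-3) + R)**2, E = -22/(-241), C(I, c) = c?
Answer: 1/187 ≈ 0.0053476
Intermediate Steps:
t(L) = -4 (t(L) = -3 + 1/(-1) = -3 - 1 = -4)
E = 22/241 (E = -22*(-1/241) = 22/241 ≈ 0.091286)
M(r) = 100 (M(r) = 4*(-4 + 9)**2 = 4*5**2 = 4*25 = 100)
1/(M(E) + C(229, 87)) = 1/(100 + 87) = 1/187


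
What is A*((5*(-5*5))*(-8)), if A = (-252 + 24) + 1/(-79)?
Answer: -18013000/79 ≈ -2.2801e+5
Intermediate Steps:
A = -18013/79 (A = -228 - 1/79 = -18013/79 ≈ -228.01)
A*((5*(-5*5))*(-8)) = -18013*5*(-5*5)*(-8)/79 = -18013*5*(-25)*(-8)/79 = -(-2251625)*(-8)/79 = -18013/79*1000 = -18013000/79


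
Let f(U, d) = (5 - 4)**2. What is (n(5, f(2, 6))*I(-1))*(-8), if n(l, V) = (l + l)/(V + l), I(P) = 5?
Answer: -200/3 ≈ -66.667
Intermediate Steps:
f(U, d) = 1 (f(U, d) = 1**2 = 1)
n(l, V) = 2*l/(V + l) (n(l, V) = (2*l)/(V + l) = 2*l/(V + l))
(n(5, f(2, 6))*I(-1))*(-8) = ((2*5/(1 + 5))*5)*(-8) = ((2*5/6)*5)*(-8) = ((2*5*(1/6))*5)*(-8) = ((5/3)*5)*(-8) = (25/3)*(-8) = -200/3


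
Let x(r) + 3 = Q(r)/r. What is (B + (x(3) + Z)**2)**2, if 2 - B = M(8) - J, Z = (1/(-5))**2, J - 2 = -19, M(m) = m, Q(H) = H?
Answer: 143376676/390625 ≈ 367.04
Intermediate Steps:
J = -17 (J = 2 - 19 = -17)
x(r) = -2 (x(r) = -3 + r/r = -3 + 1 = -2)
Z = 1/25 (Z = (-1/5)**2 = 1/25 ≈ 0.040000)
B = -23 (B = 2 - (8 - 1*(-17)) = 2 - (8 + 17) = 2 - 1*25 = 2 - 25 = -23)
(B + (x(3) + Z)**2)**2 = (-23 + (-2 + 1/25)**2)**2 = (-23 + (-49/25)**2)**2 = (-23 + 2401/625)**2 = (-11974/625)**2 = 143376676/390625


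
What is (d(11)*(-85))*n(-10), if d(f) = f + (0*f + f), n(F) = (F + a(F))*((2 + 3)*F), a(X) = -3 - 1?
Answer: -1309000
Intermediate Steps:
a(X) = -4
n(F) = 5*F*(-4 + F) (n(F) = (F - 4)*((2 + 3)*F) = (-4 + F)*(5*F) = 5*F*(-4 + F))
d(f) = 2*f (d(f) = f + (0 + f) = f + f = 2*f)
(d(11)*(-85))*n(-10) = ((2*11)*(-85))*(5*(-10)*(-4 - 10)) = (22*(-85))*(5*(-10)*(-14)) = -1870*700 = -1309000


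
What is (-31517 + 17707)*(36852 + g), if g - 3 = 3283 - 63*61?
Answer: -501233950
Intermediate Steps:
g = -557 (g = 3 + (3283 - 63*61) = 3 + (3283 - 3843) = 3 - 560 = -557)
(-31517 + 17707)*(36852 + g) = (-31517 + 17707)*(36852 - 557) = -13810*36295 = -501233950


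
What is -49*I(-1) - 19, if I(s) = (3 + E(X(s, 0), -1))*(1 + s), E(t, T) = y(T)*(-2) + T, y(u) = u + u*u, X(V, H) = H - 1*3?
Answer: -19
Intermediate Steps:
X(V, H) = -3 + H (X(V, H) = H - 3 = -3 + H)
y(u) = u + u²
E(t, T) = T - 2*T*(1 + T) (E(t, T) = (T*(1 + T))*(-2) + T = -2*T*(1 + T) + T = T - 2*T*(1 + T))
I(s) = 2 + 2*s (I(s) = (3 - (-1 - 2*(-1)))*(1 + s) = (3 - (-1 + 2))*(1 + s) = (3 - 1*1)*(1 + s) = (3 - 1)*(1 + s) = 2*(1 + s) = 2 + 2*s)
-49*I(-1) - 19 = -49*(2 + 2*(-1)) - 19 = -49*(2 - 2) - 19 = -49*0 - 19 = 0 - 19 = -19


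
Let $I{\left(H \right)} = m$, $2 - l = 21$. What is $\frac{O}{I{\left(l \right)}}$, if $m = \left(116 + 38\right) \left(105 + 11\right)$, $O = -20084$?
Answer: $- \frac{5021}{4466} \approx -1.1243$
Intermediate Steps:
$l = -19$ ($l = 2 - 21 = -19$)
$m = 17864$ ($m = 154 \cdot 116 = 17864$)
$I{\left(H \right)} = 17864$
$\frac{O}{I{\left(l \right)}} = - \frac{20084}{17864} = \left(-20084\right) \frac{1}{17864} = - \frac{5021}{4466}$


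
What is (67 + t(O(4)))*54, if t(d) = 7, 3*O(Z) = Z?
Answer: 3996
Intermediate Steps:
O(Z) = Z/3
(67 + t(O(4)))*54 = (67 + 7)*54 = 74*54 = 3996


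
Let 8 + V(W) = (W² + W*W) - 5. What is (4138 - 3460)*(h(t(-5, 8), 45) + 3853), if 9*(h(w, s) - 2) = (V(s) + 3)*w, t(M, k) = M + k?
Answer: 3526730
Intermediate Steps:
V(W) = -13 + 2*W² (V(W) = -8 + ((W² + W*W) - 5) = -8 + ((W² + W²) - 5) = -8 + (2*W² - 5) = -8 + (-5 + 2*W²) = -13 + 2*W²)
h(w, s) = 2 + w*(-10 + 2*s²)/9 (h(w, s) = 2 + (((-13 + 2*s²) + 3)*w)/9 = 2 + ((-10 + 2*s²)*w)/9 = 2 + (w*(-10 + 2*s²))/9 = 2 + w*(-10 + 2*s²)/9)
(4138 - 3460)*(h(t(-5, 8), 45) + 3853) = (4138 - 3460)*((2 - 10*(-5 + 8)/9 + (2/9)*(-5 + 8)*45²) + 3853) = 678*((2 - 10/9*3 + (2/9)*3*2025) + 3853) = 678*((2 - 10/3 + 1350) + 3853) = 678*(4046/3 + 3853) = 678*(15605/3) = 3526730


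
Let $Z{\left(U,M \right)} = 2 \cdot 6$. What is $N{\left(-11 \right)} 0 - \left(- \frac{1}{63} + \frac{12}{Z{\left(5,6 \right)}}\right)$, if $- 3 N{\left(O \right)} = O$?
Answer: $- \frac{62}{63} \approx -0.98413$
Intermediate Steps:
$N{\left(O \right)} = - \frac{O}{3}$
$Z{\left(U,M \right)} = 12$
$N{\left(-11 \right)} 0 - \left(- \frac{1}{63} + \frac{12}{Z{\left(5,6 \right)}}\right) = \left(- \frac{1}{3}\right) \left(-11\right) 0 - \left(- \frac{1}{63} + 1\right) = \frac{11}{3} \cdot 0 - \frac{62}{63} = 0 + \left(-1 + \frac{1}{63}\right) = 0 - \frac{62}{63} = - \frac{62}{63}$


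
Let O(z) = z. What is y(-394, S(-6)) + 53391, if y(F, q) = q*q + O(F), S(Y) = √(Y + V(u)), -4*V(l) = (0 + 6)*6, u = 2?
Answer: 52982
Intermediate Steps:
V(l) = -9 (V(l) = -(0 + 6)*6/4 = -3*6/2 = -¼*36 = -9)
S(Y) = √(-9 + Y) (S(Y) = √(Y - 9) = √(-9 + Y))
y(F, q) = F + q² (y(F, q) = q*q + F = q² + F = F + q²)
y(-394, S(-6)) + 53391 = (-394 + (√(-9 - 6))²) + 53391 = (-394 + (√(-15))²) + 53391 = (-394 + (I*√15)²) + 53391 = (-394 - 15) + 53391 = -409 + 53391 = 52982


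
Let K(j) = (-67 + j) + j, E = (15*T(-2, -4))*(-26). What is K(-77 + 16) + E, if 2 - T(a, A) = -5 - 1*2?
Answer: -3699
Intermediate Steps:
T(a, A) = 9 (T(a, A) = 2 - (-5 - 1*2) = 2 - (-5 - 2) = 2 - 1*(-7) = 2 + 7 = 9)
E = -3510 (E = (15*9)*(-26) = 135*(-26) = -3510)
K(j) = -67 + 2*j
K(-77 + 16) + E = (-67 + 2*(-77 + 16)) - 3510 = (-67 + 2*(-61)) - 3510 = (-67 - 122) - 3510 = -189 - 3510 = -3699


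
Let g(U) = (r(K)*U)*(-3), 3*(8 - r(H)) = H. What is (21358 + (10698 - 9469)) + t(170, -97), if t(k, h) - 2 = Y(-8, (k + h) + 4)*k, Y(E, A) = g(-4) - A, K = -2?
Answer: 27179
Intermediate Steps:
r(H) = 8 - H/3
g(U) = -26*U (g(U) = ((8 - 1/3*(-2))*U)*(-3) = ((8 + 2/3)*U)*(-3) = (26*U/3)*(-3) = -26*U)
Y(E, A) = 104 - A (Y(E, A) = -26*(-4) - A = 104 - A)
t(k, h) = 2 + k*(100 - h - k) (t(k, h) = 2 + (104 - ((k + h) + 4))*k = 2 + (104 - ((h + k) + 4))*k = 2 + (104 - (4 + h + k))*k = 2 + (104 + (-4 - h - k))*k = 2 + (100 - h - k)*k = 2 + k*(100 - h - k))
(21358 + (10698 - 9469)) + t(170, -97) = (21358 + (10698 - 9469)) + (2 - 1*170*(-100 - 97 + 170)) = (21358 + 1229) + (2 - 1*170*(-27)) = 22587 + (2 + 4590) = 22587 + 4592 = 27179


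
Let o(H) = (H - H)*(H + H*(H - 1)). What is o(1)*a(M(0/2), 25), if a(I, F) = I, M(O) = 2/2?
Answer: 0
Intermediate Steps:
M(O) = 1 (M(O) = 2*(½) = 1)
o(H) = 0 (o(H) = 0*(H + H*(-1 + H)) = 0)
o(1)*a(M(0/2), 25) = 0*1 = 0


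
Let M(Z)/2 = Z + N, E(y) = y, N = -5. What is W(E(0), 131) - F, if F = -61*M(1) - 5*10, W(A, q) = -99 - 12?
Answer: -549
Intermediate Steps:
M(Z) = -10 + 2*Z (M(Z) = 2*(Z - 5) = 2*(-5 + Z) = -10 + 2*Z)
W(A, q) = -111
F = 438 (F = -61*(-10 + 2*1) - 5*10 = -61*(-10 + 2) - 50 = -61*(-8) - 50 = 488 - 50 = 438)
W(E(0), 131) - F = -111 - 1*438 = -111 - 438 = -549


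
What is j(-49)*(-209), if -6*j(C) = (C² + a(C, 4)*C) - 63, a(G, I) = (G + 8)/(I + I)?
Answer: 4329017/48 ≈ 90188.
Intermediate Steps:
a(G, I) = (8 + G)/(2*I) (a(G, I) = (8 + G)/((2*I)) = (8 + G)*(1/(2*I)) = (8 + G)/(2*I))
j(C) = 21/2 - C²/6 - C*(1 + C/8)/6 (j(C) = -((C² + ((½)*(8 + C)/4)*C) - 63)/6 = -((C² + ((½)*(¼)*(8 + C))*C) - 63)/6 = -((C² + (1 + C/8)*C) - 63)/6 = -((C² + C*(1 + C/8)) - 63)/6 = -(-63 + C² + C*(1 + C/8))/6 = 21/2 - C²/6 - C*(1 + C/8)/6)
j(-49)*(-209) = (21/2 - 3/16*(-49)² - ⅙*(-49))*(-209) = (21/2 - 3/16*2401 + 49/6)*(-209) = (21/2 - 7203/16 + 49/6)*(-209) = -20713/48*(-209) = 4329017/48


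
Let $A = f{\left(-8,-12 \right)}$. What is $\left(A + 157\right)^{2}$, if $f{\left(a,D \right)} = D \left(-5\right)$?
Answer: $47089$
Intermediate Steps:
$f{\left(a,D \right)} = - 5 D$
$A = 60$ ($A = \left(-5\right) \left(-12\right) = 60$)
$\left(A + 157\right)^{2} = \left(60 + 157\right)^{2} = 217^{2} = 47089$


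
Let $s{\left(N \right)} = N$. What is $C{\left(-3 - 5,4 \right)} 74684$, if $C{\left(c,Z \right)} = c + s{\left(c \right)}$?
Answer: $-1194944$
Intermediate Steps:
$C{\left(c,Z \right)} = 2 c$ ($C{\left(c,Z \right)} = c + c = 2 c$)
$C{\left(-3 - 5,4 \right)} 74684 = 2 \left(-3 - 5\right) 74684 = 2 \left(-8\right) 74684 = \left(-16\right) 74684 = -1194944$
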